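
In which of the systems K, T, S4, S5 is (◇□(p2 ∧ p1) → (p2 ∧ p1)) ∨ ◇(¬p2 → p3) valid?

T-tableau for the negation ¬((◇□(p2 ∧ p1) → (p2 ∧ p1)) ∨ ◇(¬p2 → p3)):
1. ¬((◇□(p2 ∧ p1) → (p2 ∧ p1)) ∨ ◇(¬p2 → p3)), 0
2. ¬(◇□(p2 ∧ p1) → (p2 ∧ p1)), 0
3. ¬◇(¬p2 → p3), 0
4. ◇□(p2 ∧ p1), 0
5. ¬(p2 ∧ p1), 0
6. ¬(¬p2 → p3), 0
7. ¬p2, 0
8. ¬p3, 0
9. ¬p1, 0
10. □(p2 ∧ p1), 1
11. ¬(¬p2 → p3), 1
12. ¬p2, 1
13. ¬p3, 1
14. p2 ∧ p1, 1
15. p2, 1
16. p1, 1
Accessibility: 0R0, 0R1, 1R1
Branch closes: p2 and ¬p2 both at 1.
Every branch closes (one shown): valid in T, hence also in S4, S5 (every theorem of T is a theorem of S4 and S5).
K-tableau for the negation ¬((◇□(p2 ∧ p1) → (p2 ∧ p1)) ∨ ◇(¬p2 → p3)):
1. ¬((◇□(p2 ∧ p1) → (p2 ∧ p1)) ∨ ◇(¬p2 → p3)), 0
2. ¬(◇□(p2 ∧ p1) → (p2 ∧ p1)), 0
3. ¬◇(¬p2 → p3), 0
4. ◇□(p2 ∧ p1), 0
5. ¬(p2 ∧ p1), 0
6. ¬p1, 0
7. □(p2 ∧ p1), 1
8. ¬(¬p2 → p3), 1
9. ¬p2, 1
10. ¬p3, 1
Accessibility: 0R1
Complete open branch: countermodel on a K-frame, so not valid in K.

T, S4, S5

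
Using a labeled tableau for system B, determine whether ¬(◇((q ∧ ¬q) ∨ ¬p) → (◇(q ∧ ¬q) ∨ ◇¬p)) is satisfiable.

1. ¬(◇((q ∧ ¬q) ∨ ¬p) → (◇(q ∧ ¬q) ∨ ◇¬p)), u
2. ◇((q ∧ ¬q) ∨ ¬p), u
3. ¬(◇(q ∧ ¬q) ∨ ◇¬p), u
4. ¬◇(q ∧ ¬q), u
5. ¬◇¬p, u
6. ¬(q ∧ ¬q), u
7. p, u
8. q, u
9. (q ∧ ¬q) ∨ ¬p, v
10. ¬(q ∧ ¬q), v
11. p, v
12. q ∧ ¬q, v
13. q, v
14. ¬q, v
Accessibility: uRu, uRv, vRu, vRv
Branch closes: q and ¬q both at v.
All branches of the tableau close; one closing branch shown above.

Unsatisfiable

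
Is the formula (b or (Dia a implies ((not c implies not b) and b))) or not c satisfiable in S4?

Satisfiable

1. (b or (Dia a implies ((not c implies not b) and b))) or not c, 0
2. not c, 0
Accessibility: 0R0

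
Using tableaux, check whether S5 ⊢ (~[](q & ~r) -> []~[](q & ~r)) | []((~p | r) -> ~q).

Tableau for the negation ~((~[](q & ~r) -> []~[](q & ~r)) | []((~p | r) -> ~q)):
1. ~((~[](q & ~r) -> []~[](q & ~r)) | []((~p | r) -> ~q)), u
2. ~(~[](q & ~r) -> []~[](q & ~r)), u   [~|-rule on 1]
3. ~[]((~p | r) -> ~q), u   [~|-rule on 1]
4. ~[](q & ~r), u   [~->-rule on 2]
5. ~[]~[](q & ~r), u   [~->-rule on 2]
6. ~((~p | r) -> ~q), v   [~[]-rule on 3: fresh world v, uRv]
7. ~p | r, v   [~->-rule on 6]
8. q, v   [~->-rule on 6]
9. ~p, v   [|-rule on 7 (branches; this branch)]
10. ~(q & ~r), w   [~[]-rule on 4: fresh world w, uRw]
11. r, w   [~&-rule on 10 (branches; this branch)]
12. [](q & ~r), x   [~[]-rule on 5: fresh world x, uRx]
13. q & ~r, u   [[]-rule on 12 via xRu]
14. q, u   [&-rule on 13]
15. ~r, u   [&-rule on 13]
16. q & ~r, v   [[]-rule on 12 via xRv]
17. ~r, v   [&-rule on 16]
18. q & ~r, w   [[]-rule on 12 via xRw]
19. q, w   [&-rule on 18]
20. ~r, w   [&-rule on 18]
Accessibility: uRu, uRv, uRw, uRx, vRu, vRv, vRw, vRx, wRu, wRv, wRw, wRx, xRu, xRv, xRw, xRx
Branch closes: r and ~r both at w.
Every branch of the negation's tableau closes; the branch above is one of them.

Yes, valid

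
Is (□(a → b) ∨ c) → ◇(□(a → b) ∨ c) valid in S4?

Valid

Tableau for the negation ¬((□(a → b) ∨ c) → ◇(□(a → b) ∨ c)):
1. ¬((□(a → b) ∨ c) → ◇(□(a → b) ∨ c)), w0
2. □(a → b) ∨ c, w0   [¬→-rule on 1]
3. ¬◇(□(a → b) ∨ c), w0   [¬→-rule on 1]
4. ¬(□(a → b) ∨ c), w0   [¬◇-rule on 3 via w0Rw0]
5. ¬□(a → b), w0   [¬∨-rule on 4]
6. ¬c, w0   [¬∨-rule on 4]
7. □(a → b), w0   [∨-rule on 2 (branches; this branch)]
8. a → b, w0   [□-rule on 7 via w0Rw0]
9. b, w0   [→-rule on 8 (branches; this branch)]
10. ¬(a → b), w1   [¬□-rule on 5: fresh world w1, w0Rw1]
11. a, w1   [¬→-rule on 10]
12. ¬b, w1   [¬→-rule on 10]
13. ¬(□(a → b) ∨ c), w1   [¬◇-rule on 3 via w0Rw1]
14. ¬□(a → b), w1   [¬∨-rule on 13]
15. ¬c, w1   [¬∨-rule on 13]
16. a → b, w1   [□-rule on 7 via w0Rw1]
17. b, w1   [→-rule on 16 (branches; this branch)]
Accessibility: w0Rw0, w0Rw1, w1Rw1
Branch closes: b and ¬b both at w1.
Every branch of the negation's tableau closes; the branch above is one of them.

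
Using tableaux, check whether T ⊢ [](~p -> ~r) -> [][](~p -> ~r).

Tableau for the negation ~([](~p -> ~r) -> [][](~p -> ~r)):
1. ~([](~p -> ~r) -> [][](~p -> ~r)), w0
2. [](~p -> ~r), w0
3. ~[][](~p -> ~r), w0
4. ~p -> ~r, w0
5. ~r, w0
6. ~[](~p -> ~r), w1
7. ~p -> ~r, w1
8. ~r, w1
9. ~(~p -> ~r), w2
10. ~p, w2
11. r, w2
Accessibility: w0Rw0, w0Rw1, w1Rw1, w1Rw2, w2Rw2
The negation has an open branch (countermodel exists).

No, not valid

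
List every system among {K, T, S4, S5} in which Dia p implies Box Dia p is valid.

S5-tableau for the negation not (Dia p implies Box Dia p):
1. not (Dia p implies Box Dia p), 0
2. Dia p, 0
3. not Box Dia p, 0
4. p, 1
5. not Dia p, 2
6. not p, 0
7. not p, 1
Accessibility: 0R0, 0R1, 0R2, 1R0, 1R1, 1R2, 2R0, 2R1, 2R2
Branch closes: p and not p both at 1.
Every branch closes (one shown): valid in S5.
S4-tableau for the negation not (Dia p implies Box Dia p):
1. not (Dia p implies Box Dia p), 0
2. Dia p, 0
3. not Box Dia p, 0
4. p, 1
5. not Dia p, 2
6. not p, 2
Accessibility: 0R0, 0R1, 0R2, 1R1, 2R2
Complete open branch: countermodel on an S4-frame, so not valid in S4, nor in K, T (the same frame is also a K-frame and a T-frame).

S5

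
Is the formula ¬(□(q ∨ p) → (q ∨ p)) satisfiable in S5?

No, unsatisfiable

1. ¬(□(q ∨ p) → (q ∨ p)), 0
2. □(q ∨ p), 0
3. ¬(q ∨ p), 0
4. ¬q, 0
5. ¬p, 0
6. q ∨ p, 0
7. p, 0
Accessibility: 0R0
Branch closes: p and ¬p both at 0.
All branches of the tableau close; one closing branch shown above.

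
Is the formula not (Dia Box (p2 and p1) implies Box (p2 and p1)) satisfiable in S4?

1. not (Dia Box (p2 and p1) implies Box (p2 and p1)), u
2. Dia Box (p2 and p1), u
3. not Box (p2 and p1), u
4. Box (p2 and p1), v
5. p2 and p1, v
6. p2, v
7. p1, v
8. not (p2 and p1), w
9. not p1, w
Accessibility: uRu, uRv, uRw, vRv, wRw

Yes, satisfiable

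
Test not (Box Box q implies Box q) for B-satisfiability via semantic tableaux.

1. not (Box Box q implies Box q), 0
2. Box Box q, 0   [neg-implies-rule on 1]
3. not Box q, 0   [neg-implies-rule on 1]
4. Box q, 0   [Box-rule on 2 via 0R0]
5. q, 0   [Box-rule on 4 via 0R0]
6. not q, 1   [neg-Box-rule on 3: fresh world 1, 0R1]
7. Box q, 1   [Box-rule on 2 via 0R1]
8. q, 1   [Box-rule on 4 via 0R1]
Accessibility: 0R0, 0R1, 1R0, 1R1
Branch closes: q and not q both at 1.
All branches of the tableau close; one closing branch shown above.

Unsatisfiable (every branch closes)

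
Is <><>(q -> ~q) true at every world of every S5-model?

Not valid

Tableau for the negation ~<><>(q -> ~q):
1. ~<><>(q -> ~q), w0
2. ~<>(q -> ~q), w0   [~<>-rule on 1 via w0Rw0]
3. ~(q -> ~q), w0   [~<>-rule on 2 via w0Rw0]
4. q, w0   [~->-rule on 3]
Accessibility: w0Rw0
The negation has an open branch (countermodel exists).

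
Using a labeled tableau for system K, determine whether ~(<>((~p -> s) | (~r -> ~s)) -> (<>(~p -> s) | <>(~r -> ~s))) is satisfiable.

1. ~(<>((~p -> s) | (~r -> ~s)) -> (<>(~p -> s) | <>(~r -> ~s))), 0
2. <>((~p -> s) | (~r -> ~s)), 0
3. ~(<>(~p -> s) | <>(~r -> ~s)), 0
4. ~<>(~p -> s), 0
5. ~<>(~r -> ~s), 0
6. (~p -> s) | (~r -> ~s), 1
7. ~(~p -> s), 1
8. ~p, 1
9. ~s, 1
10. ~(~r -> ~s), 1
11. ~r, 1
12. s, 1
Accessibility: 0R1
Branch closes: s and ~s both at 1.
(One branch shown.) All branches close.

Unsatisfiable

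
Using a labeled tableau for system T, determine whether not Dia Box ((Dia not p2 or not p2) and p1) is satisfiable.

1. not Dia Box ((Dia not p2 or not p2) and p1), w0
2. not Box ((Dia not p2 or not p2) and p1), w0
3. not ((Dia not p2 or not p2) and p1), w1
4. not Box ((Dia not p2 or not p2) and p1), w1
5. not p1, w1
6. not ((Dia not p2 or not p2) and p1), w2
7. not p1, w2
Accessibility: w0Rw0, w0Rw1, w1Rw1, w1Rw2, w2Rw2

Satisfiable (open branch found)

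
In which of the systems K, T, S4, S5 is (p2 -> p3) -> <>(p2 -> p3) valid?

T, S4, S5

K-tableau for the negation ~((p2 -> p3) -> <>(p2 -> p3)):
1. ~((p2 -> p3) -> <>(p2 -> p3)), u
2. p2 -> p3, u
3. ~<>(p2 -> p3), u
4. p3, u
Complete open branch: countermodel on a K-frame, so not valid in K.
T-tableau for the negation ~((p2 -> p3) -> <>(p2 -> p3)):
1. ~((p2 -> p3) -> <>(p2 -> p3)), u
2. p2 -> p3, u
3. ~<>(p2 -> p3), u
4. ~(p2 -> p3), u
5. p2, u
6. ~p3, u
7. p3, u
Accessibility: uRu
Branch closes: p3 and ~p3 both at u.
Every branch closes (one shown): valid in T, hence also in S4, S5 (every theorem of T is a theorem of S4 and S5).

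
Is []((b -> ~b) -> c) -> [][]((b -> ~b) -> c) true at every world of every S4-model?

Valid in S4

Tableau for the negation ~([]((b -> ~b) -> c) -> [][]((b -> ~b) -> c)):
1. ~([]((b -> ~b) -> c) -> [][]((b -> ~b) -> c)), 0
2. []((b -> ~b) -> c), 0
3. ~[][]((b -> ~b) -> c), 0
4. (b -> ~b) -> c, 0
5. ~(b -> ~b), 0
6. b, 0
7. ~[]((b -> ~b) -> c), 1
8. (b -> ~b) -> c, 1
9. ~(b -> ~b), 1
10. b, 1
11. ~((b -> ~b) -> c), 2
12. b -> ~b, 2
13. ~c, 2
14. (b -> ~b) -> c, 2
15. ~b, 2
16. ~(b -> ~b), 2
17. b, 2
Accessibility: 0R0, 0R1, 0R2, 1R1, 1R2, 2R2
Branch closes: b and ~b both at 2.
Every branch of the negation's tableau closes; the branch above is one of them.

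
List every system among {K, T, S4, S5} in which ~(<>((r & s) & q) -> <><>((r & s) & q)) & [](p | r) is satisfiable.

K

T-tableau for the formula:
1. ~(<>((r & s) & q) -> <><>((r & s) & q)) & [](p | r), w0
2. ~(<>((r & s) & q) -> <><>((r & s) & q)), w0
3. [](p | r), w0
4. <>((r & s) & q), w0
5. ~<><>((r & s) & q), w0
6. p | r, w0
7. ~<>((r & s) & q), w0
8. ~((r & s) & q), w0
9. r, w0
10. ~(r & s), w0
11. ~s, w0
12. (r & s) & q, w1
13. r & s, w1
14. q, w1
15. r, w1
16. s, w1
17. p | r, w1
18. ~<>((r & s) & q), w1
19. ~((r & s) & q), w1
20. ~(r & s), w1
21. ~s, w1
Accessibility: w0Rw0, w0Rw1, w1Rw1
Branch closes: s and ~s both at w1.
Every branch closes (one shown): unsatisfiable in T, hence also in S4, S5 (every S4/S5-frame is a T-frame).
K-tableau for the formula:
1. ~(<>((r & s) & q) -> <><>((r & s) & q)) & [](p | r), w0
2. ~(<>((r & s) & q) -> <><>((r & s) & q)), w0
3. [](p | r), w0
4. <>((r & s) & q), w0
5. ~<><>((r & s) & q), w0
6. (r & s) & q, w1
7. r & s, w1
8. q, w1
9. r, w1
10. s, w1
11. p | r, w1
12. ~<>((r & s) & q), w1
Accessibility: w0Rw1
Complete open branch: satisfiable in K.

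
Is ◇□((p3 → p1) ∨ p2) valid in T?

Tableau for the negation ¬◇□((p3 → p1) ∨ p2):
1. ¬◇□((p3 → p1) ∨ p2), w0
2. ¬□((p3 → p1) ∨ p2), w0   [¬◇-rule on 1 via w0Rw0]
3. ¬((p3 → p1) ∨ p2), w1   [¬□-rule on 2: fresh world w1, w0Rw1]
4. ¬(p3 → p1), w1   [¬∨-rule on 3]
5. ¬p2, w1   [¬∨-rule on 3]
6. p3, w1   [¬→-rule on 4]
7. ¬p1, w1   [¬→-rule on 4]
8. ¬□((p3 → p1) ∨ p2), w1   [¬◇-rule on 1 via w0Rw1]
9. ¬((p3 → p1) ∨ p2), w2   [¬□-rule on 8: fresh world w2, w1Rw2]
10. ¬(p3 → p1), w2   [¬∨-rule on 9]
11. ¬p2, w2   [¬∨-rule on 9]
12. p3, w2   [¬→-rule on 10]
13. ¬p1, w2   [¬→-rule on 10]
Accessibility: w0Rw0, w0Rw1, w1Rw1, w1Rw2, w2Rw2
The negation has an open branch (countermodel exists).

Not valid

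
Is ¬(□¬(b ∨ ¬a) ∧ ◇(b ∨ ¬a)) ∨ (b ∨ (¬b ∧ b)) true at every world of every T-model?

Tableau for the negation ¬(¬(□¬(b ∨ ¬a) ∧ ◇(b ∨ ¬a)) ∨ (b ∨ (¬b ∧ b))):
1. ¬(¬(□¬(b ∨ ¬a) ∧ ◇(b ∨ ¬a)) ∨ (b ∨ (¬b ∧ b))), u
2. □¬(b ∨ ¬a) ∧ ◇(b ∨ ¬a), u
3. ¬(b ∨ (¬b ∧ b)), u
4. □¬(b ∨ ¬a), u
5. ◇(b ∨ ¬a), u
6. ¬b, u
7. ¬(¬b ∧ b), u
8. ¬(b ∨ ¬a), u
9. a, u
10. b ∨ ¬a, v
11. ¬(b ∨ ¬a), v
12. ¬b, v
13. a, v
14. ¬a, v
Accessibility: uRu, uRv, vRv
Branch closes: a and ¬a both at v.
Every branch of the negation's tableau closes; the branch above is one of them.

Valid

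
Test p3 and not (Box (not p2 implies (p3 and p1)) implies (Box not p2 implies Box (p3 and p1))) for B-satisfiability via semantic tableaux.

1. p3 and not (Box (not p2 implies (p3 and p1)) implies (Box not p2 implies Box (p3 and p1))), w0
2. p3, w0
3. not (Box (not p2 implies (p3 and p1)) implies (Box not p2 implies Box (p3 and p1))), w0
4. Box (not p2 implies (p3 and p1)), w0
5. not (Box not p2 implies Box (p3 and p1)), w0
6. Box not p2, w0
7. not Box (p3 and p1), w0
8. not p2 implies (p3 and p1), w0
9. not p2, w0
10. p3 and p1, w0
11. p1, w0
12. not (p3 and p1), w1
13. not p2 implies (p3 and p1), w1
14. not p2, w1
15. not p1, w1
16. p3 and p1, w1
17. p3, w1
18. p1, w1
Accessibility: w0Rw0, w0Rw1, w1Rw0, w1Rw1
Branch closes: p1 and not p1 both at w1.
(One branch shown.) All branches close.

Unsatisfiable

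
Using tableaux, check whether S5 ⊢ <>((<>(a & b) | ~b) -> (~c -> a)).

Tableau for the negation ~<>((<>(a & b) | ~b) -> (~c -> a)):
1. ~<>((<>(a & b) | ~b) -> (~c -> a)), 0
2. ~((<>(a & b) | ~b) -> (~c -> a)), 0
3. <>(a & b) | ~b, 0
4. ~(~c -> a), 0
5. ~c, 0
6. ~a, 0
7. ~b, 0
Accessibility: 0R0
The negation has an open branch (countermodel exists).

Invalid (countermodel exists)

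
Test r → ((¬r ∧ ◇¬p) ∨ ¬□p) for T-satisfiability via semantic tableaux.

Yes, satisfiable

1. r → ((¬r ∧ ◇¬p) ∨ ¬□p), 0
2. (¬r ∧ ◇¬p) ∨ ¬□p, 0
3. ¬□p, 0
4. ¬p, 1
Accessibility: 0R0, 0R1, 1R1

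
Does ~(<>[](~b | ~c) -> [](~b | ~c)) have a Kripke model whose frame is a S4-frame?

Yes, satisfiable

1. ~(<>[](~b | ~c) -> [](~b | ~c)), 0
2. <>[](~b | ~c), 0
3. ~[](~b | ~c), 0
4. [](~b | ~c), 1
5. ~b | ~c, 1
6. ~c, 1
7. ~(~b | ~c), 2
8. b, 2
9. c, 2
Accessibility: 0R0, 0R1, 0R2, 1R1, 2R2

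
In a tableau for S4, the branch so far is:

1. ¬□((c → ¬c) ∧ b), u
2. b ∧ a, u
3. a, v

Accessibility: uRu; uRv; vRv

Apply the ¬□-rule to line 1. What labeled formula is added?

a fresh world w with uRw, and ¬((c → ¬c) ∧ b) at w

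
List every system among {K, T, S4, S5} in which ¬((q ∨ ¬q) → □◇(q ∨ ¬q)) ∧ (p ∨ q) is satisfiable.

T-tableau for the formula:
1. ¬((q ∨ ¬q) → □◇(q ∨ ¬q)) ∧ (p ∨ q), 0
2. ¬((q ∨ ¬q) → □◇(q ∨ ¬q)), 0
3. p ∨ q, 0
4. q ∨ ¬q, 0
5. ¬□◇(q ∨ ¬q), 0
6. q, 0
7. ¬◇(q ∨ ¬q), 1
8. ¬(q ∨ ¬q), 1
9. ¬q, 1
10. q, 1
Accessibility: 0R0, 0R1, 1R1
Branch closes: q and ¬q both at 1.
Every branch closes (one shown): unsatisfiable in T, hence also in S4, S5 (every S4/S5-frame is a T-frame).
K-tableau for the formula:
1. ¬((q ∨ ¬q) → □◇(q ∨ ¬q)) ∧ (p ∨ q), 0
2. ¬((q ∨ ¬q) → □◇(q ∨ ¬q)), 0
3. p ∨ q, 0
4. q ∨ ¬q, 0
5. ¬□◇(q ∨ ¬q), 0
6. q, 0
7. ¬◇(q ∨ ¬q), 1
Accessibility: 0R1
Complete open branch: satisfiable in K.

K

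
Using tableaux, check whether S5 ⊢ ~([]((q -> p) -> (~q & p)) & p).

Invalid (countermodel exists)

Tableau for the negation []((q -> p) -> (~q & p)) & p:
1. []((q -> p) -> (~q & p)) & p, u
2. []((q -> p) -> (~q & p)), u
3. p, u
4. (q -> p) -> (~q & p), u
5. ~q & p, u
6. ~q, u
Accessibility: uRu
The negation has an open branch (countermodel exists).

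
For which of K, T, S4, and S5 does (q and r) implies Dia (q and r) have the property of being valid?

T, S4, S5

K-tableau for the negation not ((q and r) implies Dia (q and r)):
1. not ((q and r) implies Dia (q and r)), u
2. q and r, u   [neg-implies-rule on 1]
3. not Dia (q and r), u   [neg-implies-rule on 1]
4. q, u   [and-rule on 2]
5. r, u   [and-rule on 2]
Complete open branch: countermodel on a K-frame, so not valid in K.
T-tableau for the negation not ((q and r) implies Dia (q and r)):
1. not ((q and r) implies Dia (q and r)), u
2. q and r, u   [neg-implies-rule on 1]
3. not Dia (q and r), u   [neg-implies-rule on 1]
4. q, u   [and-rule on 2]
5. r, u   [and-rule on 2]
6. not (q and r), u   [neg-Dia-rule on 3 via uRu]
7. not r, u   [neg-and-rule on 6 (branches; this branch)]
Accessibility: uRu
Branch closes: r and not r both at u.
Every branch closes (one shown): valid in T, hence also in S4, S5 (every theorem of T is a theorem of S4 and S5).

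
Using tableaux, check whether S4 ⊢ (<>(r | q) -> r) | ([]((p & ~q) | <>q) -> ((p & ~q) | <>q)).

Yes, valid

Tableau for the negation ~((<>(r | q) -> r) | ([]((p & ~q) | <>q) -> ((p & ~q) | <>q))):
1. ~((<>(r | q) -> r) | ([]((p & ~q) | <>q) -> ((p & ~q) | <>q))), w0
2. ~(<>(r | q) -> r), w0   [~|-rule on 1]
3. ~([]((p & ~q) | <>q) -> ((p & ~q) | <>q)), w0   [~|-rule on 1]
4. <>(r | q), w0   [~->-rule on 2]
5. ~r, w0   [~->-rule on 2]
6. []((p & ~q) | <>q), w0   [~->-rule on 3]
7. ~((p & ~q) | <>q), w0   [~->-rule on 3]
8. ~(p & ~q), w0   [~|-rule on 7]
9. ~<>q, w0   [~|-rule on 7]
10. (p & ~q) | <>q, w0   [[]-rule on 6 via w0Rw0]
11. ~q, w0   [~<>-rule on 9 via w0Rw0]
12. ~p, w0   [~&-rule on 8 (branches; this branch)]
13. <>q, w0   [|-rule on 10 (branches; this branch)]
14. r | q, w1   [<>-rule on 4: fresh world w1, w0Rw1]
15. (p & ~q) | <>q, w1   [[]-rule on 6 via w0Rw1]
16. ~q, w1   [~<>-rule on 9 via w0Rw1]
17. r, w1   [|-rule on 14 (branches; this branch)]
18. p & ~q, w1   [|-rule on 15 (branches; this branch)]
19. p, w1   [&-rule on 18]
20. q, w2   [<>-rule on 13: fresh world w2, w0Rw2]
21. (p & ~q) | <>q, w2   [[]-rule on 6 via w0Rw2]
22. ~q, w2   [~<>-rule on 9 via w0Rw2]
Accessibility: w0Rw0, w0Rw1, w0Rw2, w1Rw1, w2Rw2
Branch closes: q and ~q both at w2.
All branches of the negation close; one closing branch shown above.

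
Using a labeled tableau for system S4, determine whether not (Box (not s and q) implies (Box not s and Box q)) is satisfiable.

No, unsatisfiable

1. not (Box (not s and q) implies (Box not s and Box q)), u
2. Box (not s and q), u
3. not (Box not s and Box q), u
4. not s and q, u
5. not s, u
6. q, u
7. not Box q, u
8. not q, v
9. not s and q, v
10. not s, v
11. q, v
Accessibility: uRu, uRv, vRv
Branch closes: q and not q both at v.
Every branch closes; the branch above is one of them.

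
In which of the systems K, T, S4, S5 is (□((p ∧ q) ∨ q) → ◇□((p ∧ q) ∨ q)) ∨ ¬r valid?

T, S4, S5

T-tableau for the negation ¬((□((p ∧ q) ∨ q) → ◇□((p ∧ q) ∨ q)) ∨ ¬r):
1. ¬((□((p ∧ q) ∨ q) → ◇□((p ∧ q) ∨ q)) ∨ ¬r), w0
2. ¬(□((p ∧ q) ∨ q) → ◇□((p ∧ q) ∨ q)), w0   [¬∨-rule on 1]
3. r, w0   [¬∨-rule on 1]
4. □((p ∧ q) ∨ q), w0   [¬→-rule on 2]
5. ¬◇□((p ∧ q) ∨ q), w0   [¬→-rule on 2]
6. (p ∧ q) ∨ q, w0   [□-rule on 4 via w0Rw0]
7. ¬□((p ∧ q) ∨ q), w0   [¬◇-rule on 5 via w0Rw0]
8. p ∧ q, w0   [∨-rule on 6 (branches; this branch)]
9. p, w0   [∧-rule on 8]
10. q, w0   [∧-rule on 8]
11. ¬((p ∧ q) ∨ q), w1   [¬□-rule on 7: fresh world w1, w0Rw1]
12. ¬(p ∧ q), w1   [¬∨-rule on 11]
13. ¬q, w1   [¬∨-rule on 11]
14. (p ∧ q) ∨ q, w1   [□-rule on 4 via w0Rw1]
15. ¬□((p ∧ q) ∨ q), w1   [¬◇-rule on 5 via w0Rw1]
16. p ∧ q, w1   [∨-rule on 14 (branches; this branch)]
17. p, w1   [∧-rule on 16]
18. q, w1   [∧-rule on 16]
Accessibility: w0Rw0, w0Rw1, w1Rw1
Branch closes: q and ¬q both at w1.
Every branch closes (one shown): valid in T, hence also in S4, S5 (every theorem of T is a theorem of S4 and S5).
K-tableau for the negation ¬((□((p ∧ q) ∨ q) → ◇□((p ∧ q) ∨ q)) ∨ ¬r):
1. ¬((□((p ∧ q) ∨ q) → ◇□((p ∧ q) ∨ q)) ∨ ¬r), w0
2. ¬(□((p ∧ q) ∨ q) → ◇□((p ∧ q) ∨ q)), w0   [¬∨-rule on 1]
3. r, w0   [¬∨-rule on 1]
4. □((p ∧ q) ∨ q), w0   [¬→-rule on 2]
5. ¬◇□((p ∧ q) ∨ q), w0   [¬→-rule on 2]
Complete open branch: countermodel on a K-frame, so not valid in K.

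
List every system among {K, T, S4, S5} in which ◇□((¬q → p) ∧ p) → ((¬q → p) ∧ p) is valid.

S5

S5-tableau for the negation ¬(◇□((¬q → p) ∧ p) → ((¬q → p) ∧ p)):
1. ¬(◇□((¬q → p) ∧ p) → ((¬q → p) ∧ p)), 0
2. ◇□((¬q → p) ∧ p), 0   [¬→-rule on 1]
3. ¬((¬q → p) ∧ p), 0   [¬→-rule on 1]
4. ¬(¬q → p), 0   [¬∧-rule on 3 (branches; this branch)]
5. ¬q, 0   [¬→-rule on 4]
6. ¬p, 0   [¬→-rule on 4]
7. □((¬q → p) ∧ p), 1   [◇-rule on 2: fresh world 1, 0R1]
8. (¬q → p) ∧ p, 0   [□-rule on 7 via 1R0]
9. ¬q → p, 0   [∧-rule on 8]
10. p, 0   [∧-rule on 8]
Accessibility: 0R0, 0R1, 1R0, 1R1
Branch closes: p and ¬p both at 0.
Every branch closes (one shown): valid in S5.
S4-tableau for the negation ¬(◇□((¬q → p) ∧ p) → ((¬q → p) ∧ p)):
1. ¬(◇□((¬q → p) ∧ p) → ((¬q → p) ∧ p)), 0
2. ◇□((¬q → p) ∧ p), 0   [¬→-rule on 1]
3. ¬((¬q → p) ∧ p), 0   [¬→-rule on 1]
4. ¬p, 0   [¬∧-rule on 3 (branches; this branch)]
5. □((¬q → p) ∧ p), 1   [◇-rule on 2: fresh world 1, 0R1]
6. (¬q → p) ∧ p, 1   [□-rule on 5 via 1R1]
7. ¬q → p, 1   [∧-rule on 6]
8. p, 1   [∧-rule on 6]
Accessibility: 0R0, 0R1, 1R1
Complete open branch: countermodel on an S4-frame, so not valid in S4, nor in K, T (the same frame is also a K-frame and a T-frame).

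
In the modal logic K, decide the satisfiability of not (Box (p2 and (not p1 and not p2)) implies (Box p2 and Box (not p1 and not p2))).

Unsatisfiable (every branch closes)

1. not (Box (p2 and (not p1 and not p2)) implies (Box p2 and Box (not p1 and not p2))), w0
2. Box (p2 and (not p1 and not p2)), w0
3. not (Box p2 and Box (not p1 and not p2)), w0
4. not Box (not p1 and not p2), w0
5. not (not p1 and not p2), w1
6. p2 and (not p1 and not p2), w1
7. p2, w1
8. not p1 and not p2, w1
9. not p1, w1
10. not p2, w1
Accessibility: w0Rw1
Branch closes: p2 and not p2 both at w1.
Every branch closes; the branch above is one of them.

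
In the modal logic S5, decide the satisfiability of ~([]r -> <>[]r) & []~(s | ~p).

1. ~([]r -> <>[]r) & []~(s | ~p), w0
2. ~([]r -> <>[]r), w0   [&-rule on 1]
3. []~(s | ~p), w0   [&-rule on 1]
4. []r, w0   [~->-rule on 2]
5. ~<>[]r, w0   [~->-rule on 2]
6. ~(s | ~p), w0   [[]-rule on 3 via w0Rw0]
7. ~s, w0   [~|-rule on 6]
8. p, w0   [~|-rule on 6]
9. r, w0   [[]-rule on 4 via w0Rw0]
10. ~[]r, w0   [~<>-rule on 5 via w0Rw0]
11. ~r, w1   [~[]-rule on 10: fresh world w1, w0Rw1]
12. ~(s | ~p), w1   [[]-rule on 3 via w0Rw1]
13. ~s, w1   [~|-rule on 12]
14. p, w1   [~|-rule on 12]
15. r, w1   [[]-rule on 4 via w0Rw1]
Accessibility: w0Rw0, w0Rw1, w1Rw0, w1Rw1
Branch closes: r and ~r both at w1.
(One branch shown.) All branches close.

No, unsatisfiable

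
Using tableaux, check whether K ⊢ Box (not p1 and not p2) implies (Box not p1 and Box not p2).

Valid in K

Tableau for the negation not (Box (not p1 and not p2) implies (Box not p1 and Box not p2)):
1. not (Box (not p1 and not p2) implies (Box not p1 and Box not p2)), u
2. Box (not p1 and not p2), u   [neg-implies-rule on 1]
3. not (Box not p1 and Box not p2), u   [neg-implies-rule on 1]
4. not Box not p2, u   [neg-and-rule on 3 (branches; this branch)]
5. p2, v   [neg-Box-rule on 4: fresh world v, uRv]
6. not p1 and not p2, v   [Box-rule on 2 via uRv]
7. not p1, v   [and-rule on 6]
8. not p2, v   [and-rule on 6]
Accessibility: uRv
Branch closes: p2 and not p2 both at v.
Every branch of the negation's tableau closes; the branch above is one of them.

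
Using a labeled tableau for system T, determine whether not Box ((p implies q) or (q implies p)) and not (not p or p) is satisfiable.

Unsatisfiable (every branch closes)

1. not Box ((p implies q) or (q implies p)) and not (not p or p), w0
2. not Box ((p implies q) or (q implies p)), w0
3. not (not p or p), w0
4. p, w0
5. not p, w0
Accessibility: w0Rw0
Branch closes: p and not p both at w0.
All branches of the tableau close; one closing branch shown above.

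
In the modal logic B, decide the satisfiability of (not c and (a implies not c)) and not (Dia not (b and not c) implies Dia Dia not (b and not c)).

1. (not c and (a implies not c)) and not (Dia not (b and not c) implies Dia Dia not (b and not c)), u
2. not c and (a implies not c), u
3. not (Dia not (b and not c) implies Dia Dia not (b and not c)), u
4. not c, u
5. a implies not c, u
6. Dia not (b and not c), u
7. not Dia Dia not (b and not c), u
8. not Dia not (b and not c), u
9. b and not c, u
10. b, u
11. not (b and not c), v
12. not Dia not (b and not c), v
13. b and not c, v
14. b, v
15. not c, v
16. c, v
Accessibility: uRu, uRv, vRu, vRv
Branch closes: c and not c both at v.
(One branch shown.) All branches close.

Unsatisfiable (every branch closes)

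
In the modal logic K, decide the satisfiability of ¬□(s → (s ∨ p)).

Unsatisfiable (every branch closes)

1. ¬□(s → (s ∨ p)), w0
2. ¬(s → (s ∨ p)), w1   [¬□-rule on 1: fresh world w1, w0Rw1]
3. s, w1   [¬→-rule on 2]
4. ¬(s ∨ p), w1   [¬→-rule on 2]
5. ¬s, w1   [¬∨-rule on 4]
6. ¬p, w1   [¬∨-rule on 4]
Accessibility: w0Rw1
Branch closes: s and ¬s both at w1.
All branches of the tableau close; one closing branch shown above.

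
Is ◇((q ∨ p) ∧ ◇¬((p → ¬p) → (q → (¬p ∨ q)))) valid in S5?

No, not valid

Tableau for the negation ¬◇((q ∨ p) ∧ ◇¬((p → ¬p) → (q → (¬p ∨ q)))):
1. ¬◇((q ∨ p) ∧ ◇¬((p → ¬p) → (q → (¬p ∨ q)))), w0
2. ¬((q ∨ p) ∧ ◇¬((p → ¬p) → (q → (¬p ∨ q)))), w0   [¬◇-rule on 1 via w0Rw0]
3. ¬◇¬((p → ¬p) → (q → (¬p ∨ q))), w0   [¬∧-rule on 2 (branches; this branch)]
4. (p → ¬p) → (q → (¬p ∨ q)), w0   [¬◇-rule on 3 via w0Rw0]
5. q → (¬p ∨ q), w0   [→-rule on 4 (branches; this branch)]
6. ¬p ∨ q, w0   [→-rule on 5 (branches; this branch)]
7. q, w0   [∨-rule on 6 (branches; this branch)]
Accessibility: w0Rw0
The negation has an open branch (countermodel exists).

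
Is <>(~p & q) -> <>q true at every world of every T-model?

Yes, valid

Tableau for the negation ~(<>(~p & q) -> <>q):
1. ~(<>(~p & q) -> <>q), w0
2. <>(~p & q), w0
3. ~<>q, w0
4. ~q, w0
5. ~p & q, w1
6. ~p, w1
7. q, w1
8. ~q, w1
Accessibility: w0Rw0, w0Rw1, w1Rw1
Branch closes: q and ~q both at w1.
Every branch of the negation's tableau closes; the branch above is one of them.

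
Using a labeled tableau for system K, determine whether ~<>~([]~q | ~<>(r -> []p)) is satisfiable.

1. ~<>~([]~q | ~<>(r -> []p)), 0

Yes, satisfiable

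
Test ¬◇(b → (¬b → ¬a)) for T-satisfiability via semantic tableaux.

1. ¬◇(b → (¬b → ¬a)), w0
2. ¬(b → (¬b → ¬a)), w0   [¬◇-rule on 1 via w0Rw0]
3. b, w0   [¬→-rule on 2]
4. ¬(¬b → ¬a), w0   [¬→-rule on 2]
5. ¬b, w0   [¬→-rule on 4]
6. a, w0   [¬→-rule on 4]
Accessibility: w0Rw0
Branch closes: b and ¬b both at w0.
All branches of the tableau close; one closing branch shown above.

Unsatisfiable (every branch closes)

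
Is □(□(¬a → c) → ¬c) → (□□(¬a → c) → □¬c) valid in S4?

Tableau for the negation ¬(□(□(¬a → c) → ¬c) → (□□(¬a → c) → □¬c)):
1. ¬(□(□(¬a → c) → ¬c) → (□□(¬a → c) → □¬c)), w0
2. □(□(¬a → c) → ¬c), w0   [¬→-rule on 1]
3. ¬(□□(¬a → c) → □¬c), w0   [¬→-rule on 1]
4. □□(¬a → c), w0   [¬→-rule on 3]
5. ¬□¬c, w0   [¬→-rule on 3]
6. □(¬a → c) → ¬c, w0   [□-rule on 2 via w0Rw0]
7. □(¬a → c), w0   [□-rule on 4 via w0Rw0]
8. ¬a → c, w0   [□-rule on 7 via w0Rw0]
9. ¬c, w0   [→-rule on 6 (branches; this branch)]
10. a, w0   [→-rule on 8 (branches; this branch)]
11. c, w1   [¬□-rule on 5: fresh world w1, w0Rw1]
12. □(¬a → c) → ¬c, w1   [□-rule on 2 via w0Rw1]
13. □(¬a → c), w1   [□-rule on 4 via w0Rw1]
14. ¬a → c, w1   [□-rule on 7 via w0Rw1]
15. ¬□(¬a → c), w1   [→-rule on 12 (branches; this branch)]
16. ¬(¬a → c), w2   [¬□-rule on 15: fresh world w2, w1Rw2]
17. ¬a, w2   [¬→-rule on 16]
18. ¬c, w2   [¬→-rule on 16]
19. □(¬a → c) → ¬c, w2   [□-rule on 2 via w0Rw2]
20. □(¬a → c), w2   [□-rule on 4 via w0Rw2]
21. ¬a → c, w2   [□-rule on 7 via w0Rw2]
22. c, w2   [→-rule on 21 (branches; this branch)]
Accessibility: w0Rw0, w0Rw1, w0Rw2, w1Rw1, w1Rw2, w2Rw2
Branch closes: c and ¬c both at w2.
All branches of the negation close; one closing branch shown above.

Valid in S4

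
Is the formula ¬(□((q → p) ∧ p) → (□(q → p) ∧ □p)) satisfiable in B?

No, unsatisfiable

1. ¬(□((q → p) ∧ p) → (□(q → p) ∧ □p)), 0
2. □((q → p) ∧ p), 0
3. ¬(□(q → p) ∧ □p), 0
4. (q → p) ∧ p, 0
5. q → p, 0
6. p, 0
7. ¬□(q → p), 0
8. ¬(q → p), 1
9. q, 1
10. ¬p, 1
11. (q → p) ∧ p, 1
12. q → p, 1
13. p, 1
Accessibility: 0R0, 0R1, 1R0, 1R1
Branch closes: p and ¬p both at 1.
Every branch closes; the branch above is one of them.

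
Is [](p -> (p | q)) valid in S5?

Valid in S5

Tableau for the negation ~[](p -> (p | q)):
1. ~[](p -> (p | q)), w0
2. ~(p -> (p | q)), w1   [~[]-rule on 1: fresh world w1, w0Rw1]
3. p, w1   [~->-rule on 2]
4. ~(p | q), w1   [~->-rule on 2]
5. ~p, w1   [~|-rule on 4]
6. ~q, w1   [~|-rule on 4]
Accessibility: w0Rw0, w0Rw1, w1Rw0, w1Rw1
Branch closes: p and ~p both at w1.
Every branch of the negation's tableau closes; the branch above is one of them.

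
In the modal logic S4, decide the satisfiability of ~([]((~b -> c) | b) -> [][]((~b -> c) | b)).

No, unsatisfiable

1. ~([]((~b -> c) | b) -> [][]((~b -> c) | b)), u
2. []((~b -> c) | b), u   [~->-rule on 1]
3. ~[][]((~b -> c) | b), u   [~->-rule on 1]
4. (~b -> c) | b, u   [[]-rule on 2 via uRu]
5. ~b -> c, u   [|-rule on 4 (branches; this branch)]
6. c, u   [->-rule on 5 (branches; this branch)]
7. ~[]((~b -> c) | b), v   [~[]-rule on 3: fresh world v, uRv]
8. (~b -> c) | b, v   [[]-rule on 2 via uRv]
9. ~b -> c, v   [|-rule on 8 (branches; this branch)]
10. c, v   [->-rule on 9 (branches; this branch)]
11. ~((~b -> c) | b), w   [~[]-rule on 7: fresh world w, vRw]
12. ~(~b -> c), w   [~|-rule on 11]
13. ~b, w   [~|-rule on 11]
14. ~c, w   [~->-rule on 12]
15. (~b -> c) | b, w   [[]-rule on 2 via uRw]
16. ~b -> c, w   [|-rule on 15 (branches; this branch)]
17. c, w   [->-rule on 16 (branches; this branch)]
Accessibility: uRu, uRv, uRw, vRv, vRw, wRw
Branch closes: c and ~c both at w.
Every branch closes; the branch above is one of them.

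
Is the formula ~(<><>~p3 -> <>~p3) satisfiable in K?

1. ~(<><>~p3 -> <>~p3), 0
2. <><>~p3, 0
3. ~<>~p3, 0
4. <>~p3, 1
5. p3, 1
6. ~p3, 2
Accessibility: 0R1, 1R2

Satisfiable (open branch found)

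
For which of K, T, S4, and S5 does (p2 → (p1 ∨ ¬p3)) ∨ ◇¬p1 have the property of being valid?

T, S4, S5

T-tableau for the negation ¬((p2 → (p1 ∨ ¬p3)) ∨ ◇¬p1):
1. ¬((p2 → (p1 ∨ ¬p3)) ∨ ◇¬p1), w0
2. ¬(p2 → (p1 ∨ ¬p3)), w0
3. ¬◇¬p1, w0
4. p2, w0
5. ¬(p1 ∨ ¬p3), w0
6. ¬p1, w0
7. p3, w0
8. p1, w0
Accessibility: w0Rw0
Branch closes: p1 and ¬p1 both at w0.
Every branch closes (one shown): valid in T, hence also in S4, S5 (every theorem of T is a theorem of S4 and S5).
K-tableau for the negation ¬((p2 → (p1 ∨ ¬p3)) ∨ ◇¬p1):
1. ¬((p2 → (p1 ∨ ¬p3)) ∨ ◇¬p1), w0
2. ¬(p2 → (p1 ∨ ¬p3)), w0
3. ¬◇¬p1, w0
4. p2, w0
5. ¬(p1 ∨ ¬p3), w0
6. ¬p1, w0
7. p3, w0
Complete open branch: countermodel on a K-frame, so not valid in K.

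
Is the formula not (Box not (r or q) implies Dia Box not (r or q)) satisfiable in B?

Unsatisfiable

1. not (Box not (r or q) implies Dia Box not (r or q)), 0
2. Box not (r or q), 0   [neg-implies-rule on 1]
3. not Dia Box not (r or q), 0   [neg-implies-rule on 1]
4. not (r or q), 0   [Box-rule on 2 via 0R0]
5. not r, 0   [neg-or-rule on 4]
6. not q, 0   [neg-or-rule on 4]
7. not Box not (r or q), 0   [neg-Dia-rule on 3 via 0R0]
8. r or q, 1   [neg-Box-rule on 7: fresh world 1, 0R1]
9. not (r or q), 1   [Box-rule on 2 via 0R1]
10. not r, 1   [neg-or-rule on 9]
11. not q, 1   [neg-or-rule on 9]
12. not Box not (r or q), 1   [neg-Dia-rule on 3 via 0R1]
13. q, 1   [or-rule on 8 (branches; this branch)]
Accessibility: 0R0, 0R1, 1R0, 1R1
Branch closes: q and not q both at 1.
Every branch closes; the branch above is one of them.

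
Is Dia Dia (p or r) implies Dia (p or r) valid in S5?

Valid in S5

Tableau for the negation not (Dia Dia (p or r) implies Dia (p or r)):
1. not (Dia Dia (p or r) implies Dia (p or r)), 0
2. Dia Dia (p or r), 0
3. not Dia (p or r), 0
4. not (p or r), 0
5. not p, 0
6. not r, 0
7. Dia (p or r), 1
8. not (p or r), 1
9. not p, 1
10. not r, 1
11. p or r, 2
12. not (p or r), 2
13. not p, 2
14. not r, 2
15. r, 2
Accessibility: 0R0, 0R1, 0R2, 1R0, 1R1, 1R2, 2R0, 2R1, 2R2
Branch closes: r and not r both at 2.
Every branch of the negation's tableau closes; the branch above is one of them.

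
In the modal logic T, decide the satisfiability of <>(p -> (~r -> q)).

1. <>(p -> (~r -> q)), u
2. p -> (~r -> q), v
3. ~r -> q, v
4. q, v
Accessibility: uRu, uRv, vRv

Satisfiable (open branch found)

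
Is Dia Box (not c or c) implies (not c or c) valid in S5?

Tableau for the negation not (Dia Box (not c or c) implies (not c or c)):
1. not (Dia Box (not c or c) implies (not c or c)), 0
2. Dia Box (not c or c), 0   [neg-implies-rule on 1]
3. not (not c or c), 0   [neg-implies-rule on 1]
4. c, 0   [neg-or-rule on 3]
5. not c, 0   [neg-or-rule on 3]
Accessibility: 0R0
Branch closes: c and not c both at 0.
All branches of the negation close; one closing branch shown above.

Valid in S5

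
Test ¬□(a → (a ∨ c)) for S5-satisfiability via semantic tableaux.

1. ¬□(a → (a ∨ c)), w0
2. ¬(a → (a ∨ c)), w1
3. a, w1
4. ¬(a ∨ c), w1
5. ¬a, w1
6. ¬c, w1
Accessibility: w0Rw0, w0Rw1, w1Rw0, w1Rw1
Branch closes: a and ¬a both at w1.
All branches of the tableau close; one closing branch shown above.

Unsatisfiable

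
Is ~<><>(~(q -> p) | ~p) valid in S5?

Tableau for the negation <><>(~(q -> p) | ~p):
1. <><>(~(q -> p) | ~p), 0
2. <>(~(q -> p) | ~p), 1
3. ~(q -> p) | ~p, 2
4. ~p, 2
Accessibility: 0R0, 0R1, 0R2, 1R0, 1R1, 1R2, 2R0, 2R1, 2R2
The negation has an open branch (countermodel exists).

Not valid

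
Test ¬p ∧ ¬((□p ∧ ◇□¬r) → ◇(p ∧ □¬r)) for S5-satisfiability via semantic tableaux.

Unsatisfiable

1. ¬p ∧ ¬((□p ∧ ◇□¬r) → ◇(p ∧ □¬r)), u
2. ¬p, u   [∧-rule on 1]
3. ¬((□p ∧ ◇□¬r) → ◇(p ∧ □¬r)), u   [∧-rule on 1]
4. □p ∧ ◇□¬r, u   [¬→-rule on 3]
5. ¬◇(p ∧ □¬r), u   [¬→-rule on 3]
6. □p, u   [∧-rule on 4]
7. ◇□¬r, u   [∧-rule on 4]
8. ¬(p ∧ □¬r), u   [¬◇-rule on 5 via uRu]
9. p, u   [□-rule on 6 via uRu]
Accessibility: uRu
Branch closes: p and ¬p both at u.
(One branch shown.) All branches close.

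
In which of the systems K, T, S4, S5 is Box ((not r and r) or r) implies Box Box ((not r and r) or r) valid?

T-tableau for the negation not (Box ((not r and r) or r) implies Box Box ((not r and r) or r)):
1. not (Box ((not r and r) or r) implies Box Box ((not r and r) or r)), w0
2. Box ((not r and r) or r), w0
3. not Box Box ((not r and r) or r), w0
4. (not r and r) or r, w0
5. r, w0
6. not Box ((not r and r) or r), w1
7. (not r and r) or r, w1
8. r, w1
9. not ((not r and r) or r), w2
10. not (not r and r), w2
11. not r, w2
Accessibility: w0Rw0, w0Rw1, w1Rw1, w1Rw2, w2Rw2
Complete open branch: countermodel on a T-frame, so not valid in T, nor in K (the same frame is also a K-frame).
S4-tableau for the negation not (Box ((not r and r) or r) implies Box Box ((not r and r) or r)):
1. not (Box ((not r and r) or r) implies Box Box ((not r and r) or r)), w0
2. Box ((not r and r) or r), w0
3. not Box Box ((not r and r) or r), w0
4. (not r and r) or r, w0
5. r, w0
6. not Box ((not r and r) or r), w1
7. (not r and r) or r, w1
8. r, w1
9. not ((not r and r) or r), w2
10. not (not r and r), w2
11. not r, w2
12. (not r and r) or r, w2
13. not r and r, w2
14. r, w2
Accessibility: w0Rw0, w0Rw1, w0Rw2, w1Rw1, w1Rw2, w2Rw2
Branch closes: r and not r both at w2.
Every branch closes (one shown): valid in S4, hence also in S5 (every theorem of S4 is a theorem of S5).

S4, S5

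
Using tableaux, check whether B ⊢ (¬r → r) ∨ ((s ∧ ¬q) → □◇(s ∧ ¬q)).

Yes, valid

Tableau for the negation ¬((¬r → r) ∨ ((s ∧ ¬q) → □◇(s ∧ ¬q))):
1. ¬((¬r → r) ∨ ((s ∧ ¬q) → □◇(s ∧ ¬q))), w0
2. ¬(¬r → r), w0
3. ¬((s ∧ ¬q) → □◇(s ∧ ¬q)), w0
4. ¬r, w0
5. s ∧ ¬q, w0
6. ¬□◇(s ∧ ¬q), w0
7. s, w0
8. ¬q, w0
9. ¬◇(s ∧ ¬q), w1
10. ¬(s ∧ ¬q), w0
11. ¬(s ∧ ¬q), w1
12. q, w0
Accessibility: w0Rw0, w0Rw1, w1Rw0, w1Rw1
Branch closes: q and ¬q both at w0.
All branches of the negation close; one closing branch shown above.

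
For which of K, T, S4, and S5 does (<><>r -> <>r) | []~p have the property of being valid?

S4, S5

T-tableau for the negation ~((<><>r -> <>r) | []~p):
1. ~((<><>r -> <>r) | []~p), w0
2. ~(<><>r -> <>r), w0
3. ~[]~p, w0
4. <><>r, w0
5. ~<>r, w0
6. ~r, w0
7. p, w1
8. ~r, w1
9. <>r, w2
10. ~r, w2
11. r, w3
Accessibility: w0Rw0, w0Rw1, w0Rw2, w1Rw1, w2Rw2, w2Rw3, w3Rw3
Complete open branch: countermodel on a T-frame, so not valid in T, nor in K (the same frame is also a K-frame).
S4-tableau for the negation ~((<><>r -> <>r) | []~p):
1. ~((<><>r -> <>r) | []~p), w0
2. ~(<><>r -> <>r), w0
3. ~[]~p, w0
4. <><>r, w0
5. ~<>r, w0
6. ~r, w0
7. p, w1
8. ~r, w1
9. <>r, w2
10. ~r, w2
11. r, w3
12. ~r, w3
Accessibility: w0Rw0, w0Rw1, w0Rw2, w0Rw3, w1Rw1, w2Rw2, w2Rw3, w3Rw3
Branch closes: r and ~r both at w3.
Every branch closes (one shown): valid in S4, hence also in S5 (every theorem of S4 is a theorem of S5).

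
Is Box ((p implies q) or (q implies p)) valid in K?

Valid in K

Tableau for the negation not Box ((p implies q) or (q implies p)):
1. not Box ((p implies q) or (q implies p)), 0
2. not ((p implies q) or (q implies p)), 1
3. not (p implies q), 1
4. not (q implies p), 1
5. p, 1
6. not q, 1
7. q, 1
8. not p, 1
Accessibility: 0R1
Branch closes: q and not q both at 1.
Every branch of the negation's tableau closes; the branch above is one of them.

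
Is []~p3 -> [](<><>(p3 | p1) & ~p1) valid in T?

No, not valid

Tableau for the negation ~([]~p3 -> [](<><>(p3 | p1) & ~p1)):
1. ~([]~p3 -> [](<><>(p3 | p1) & ~p1)), w0
2. []~p3, w0
3. ~[](<><>(p3 | p1) & ~p1), w0
4. ~p3, w0
5. ~(<><>(p3 | p1) & ~p1), w1
6. ~p3, w1
7. p1, w1
Accessibility: w0Rw0, w0Rw1, w1Rw1
The negation has an open branch (countermodel exists).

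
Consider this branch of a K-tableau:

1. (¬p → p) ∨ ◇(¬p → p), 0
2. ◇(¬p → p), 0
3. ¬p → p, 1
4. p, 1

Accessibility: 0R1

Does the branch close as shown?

Open

No atom appears with both signs at the same world.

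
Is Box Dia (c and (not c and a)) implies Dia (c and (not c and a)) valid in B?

Yes, valid

Tableau for the negation not (Box Dia (c and (not c and a)) implies Dia (c and (not c and a))):
1. not (Box Dia (c and (not c and a)) implies Dia (c and (not c and a))), w0
2. Box Dia (c and (not c and a)), w0
3. not Dia (c and (not c and a)), w0
4. Dia (c and (not c and a)), w0
5. not (c and (not c and a)), w0
6. not (not c and a), w0
7. not a, w0
8. c and (not c and a), w1
9. c, w1
10. not c and a, w1
11. not c, w1
12. a, w1
Accessibility: w0Rw0, w0Rw1, w1Rw0, w1Rw1
Branch closes: c and not c both at w1.
Every branch of the negation's tableau closes; the branch above is one of them.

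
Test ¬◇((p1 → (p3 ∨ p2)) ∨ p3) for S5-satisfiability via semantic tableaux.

1. ¬◇((p1 → (p3 ∨ p2)) ∨ p3), u
2. ¬((p1 → (p3 ∨ p2)) ∨ p3), u
3. ¬(p1 → (p3 ∨ p2)), u
4. ¬p3, u
5. p1, u
6. ¬(p3 ∨ p2), u
7. ¬p2, u
Accessibility: uRu

Satisfiable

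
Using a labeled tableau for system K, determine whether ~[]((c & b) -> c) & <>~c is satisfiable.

1. ~[]((c & b) -> c) & <>~c, w0
2. ~[]((c & b) -> c), w0
3. <>~c, w0
4. ~((c & b) -> c), w1
5. c & b, w1
6. ~c, w1
7. c, w1
8. b, w1
Accessibility: w0Rw1
Branch closes: c and ~c both at w1.
All branches of the tableau close; one closing branch shown above.

Unsatisfiable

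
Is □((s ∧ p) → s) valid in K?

Valid in K

Tableau for the negation ¬□((s ∧ p) → s):
1. ¬□((s ∧ p) → s), 0
2. ¬((s ∧ p) → s), 1
3. s ∧ p, 1
4. ¬s, 1
5. s, 1
6. p, 1
Accessibility: 0R1
Branch closes: s and ¬s both at 1.
Every branch of the negation's tableau closes; the branch above is one of them.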